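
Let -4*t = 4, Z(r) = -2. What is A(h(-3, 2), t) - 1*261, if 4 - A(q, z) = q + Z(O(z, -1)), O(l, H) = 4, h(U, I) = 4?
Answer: -259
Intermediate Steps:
t = -1 (t = -1/4*4 = -1)
A(q, z) = 6 - q (A(q, z) = 4 - (q - 2) = 4 - (-2 + q) = 4 + (2 - q) = 6 - q)
A(h(-3, 2), t) - 1*261 = (6 - 1*4) - 1*261 = (6 - 4) - 261 = 2 - 261 = -259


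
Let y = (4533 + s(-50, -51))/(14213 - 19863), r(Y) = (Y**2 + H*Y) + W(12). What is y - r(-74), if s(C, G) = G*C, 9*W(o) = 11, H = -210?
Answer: -1068789497/50850 ≈ -21018.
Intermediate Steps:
W(o) = 11/9 (W(o) = (1/9)*11 = 11/9)
s(C, G) = C*G
r(Y) = 11/9 + Y**2 - 210*Y (r(Y) = (Y**2 - 210*Y) + 11/9 = 11/9 + Y**2 - 210*Y)
y = -7083/5650 (y = (4533 - 50*(-51))/(14213 - 19863) = (4533 + 2550)/(-5650) = 7083*(-1/5650) = -7083/5650 ≈ -1.2536)
y - r(-74) = -7083/5650 - (11/9 + (-74)**2 - 210*(-74)) = -7083/5650 - (11/9 + 5476 + 15540) = -7083/5650 - 1*189155/9 = -7083/5650 - 189155/9 = -1068789497/50850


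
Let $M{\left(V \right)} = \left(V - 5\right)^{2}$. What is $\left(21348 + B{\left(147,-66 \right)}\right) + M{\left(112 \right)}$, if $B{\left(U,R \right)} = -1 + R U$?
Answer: $23094$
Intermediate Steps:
$M{\left(V \right)} = \left(-5 + V\right)^{2}$
$\left(21348 + B{\left(147,-66 \right)}\right) + M{\left(112 \right)} = \left(21348 - 9703\right) + \left(-5 + 112\right)^{2} = \left(21348 - 9703\right) + 107^{2} = \left(21348 - 9703\right) + 11449 = 11645 + 11449 = 23094$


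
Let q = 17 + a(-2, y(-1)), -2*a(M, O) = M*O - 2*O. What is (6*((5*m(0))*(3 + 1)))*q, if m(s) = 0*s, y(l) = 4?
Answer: 0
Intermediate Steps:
m(s) = 0
a(M, O) = O - M*O/2 (a(M, O) = -(M*O - 2*O)/2 = -(-2*O + M*O)/2 = O - M*O/2)
q = 25 (q = 17 + (½)*4*(2 - 1*(-2)) = 17 + (½)*4*(2 + 2) = 17 + (½)*4*4 = 17 + 8 = 25)
(6*((5*m(0))*(3 + 1)))*q = (6*((5*0)*(3 + 1)))*25 = (6*(0*4))*25 = (6*0)*25 = 0*25 = 0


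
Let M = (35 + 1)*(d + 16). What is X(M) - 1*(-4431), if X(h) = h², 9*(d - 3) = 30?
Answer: 650847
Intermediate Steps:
d = 19/3 (d = 3 + (⅑)*30 = 3 + 10/3 = 19/3 ≈ 6.3333)
M = 804 (M = (35 + 1)*(19/3 + 16) = 36*(67/3) = 804)
X(M) - 1*(-4431) = 804² - 1*(-4431) = 646416 + 4431 = 650847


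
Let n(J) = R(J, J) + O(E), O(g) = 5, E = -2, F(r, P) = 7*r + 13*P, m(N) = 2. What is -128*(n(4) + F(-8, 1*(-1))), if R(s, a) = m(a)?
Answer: 7936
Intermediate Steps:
R(s, a) = 2
n(J) = 7 (n(J) = 2 + 5 = 7)
-128*(n(4) + F(-8, 1*(-1))) = -128*(7 + (7*(-8) + 13*(1*(-1)))) = -128*(7 + (-56 + 13*(-1))) = -128*(7 + (-56 - 13)) = -128*(7 - 69) = -128*(-62) = 7936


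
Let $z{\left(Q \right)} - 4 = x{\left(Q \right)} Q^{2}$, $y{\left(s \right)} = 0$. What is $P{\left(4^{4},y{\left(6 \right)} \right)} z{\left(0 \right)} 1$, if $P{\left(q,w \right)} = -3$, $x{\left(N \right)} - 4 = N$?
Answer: $-12$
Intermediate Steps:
$x{\left(N \right)} = 4 + N$
$z{\left(Q \right)} = 4 + Q^{2} \left(4 + Q\right)$ ($z{\left(Q \right)} = 4 + \left(4 + Q\right) Q^{2} = 4 + Q^{2} \left(4 + Q\right)$)
$P{\left(4^{4},y{\left(6 \right)} \right)} z{\left(0 \right)} 1 = - 3 \left(4 + 0^{2} \left(4 + 0\right)\right) 1 = - 3 \left(4 + 0 \cdot 4\right) 1 = - 3 \left(4 + 0\right) 1 = \left(-3\right) 4 \cdot 1 = \left(-12\right) 1 = -12$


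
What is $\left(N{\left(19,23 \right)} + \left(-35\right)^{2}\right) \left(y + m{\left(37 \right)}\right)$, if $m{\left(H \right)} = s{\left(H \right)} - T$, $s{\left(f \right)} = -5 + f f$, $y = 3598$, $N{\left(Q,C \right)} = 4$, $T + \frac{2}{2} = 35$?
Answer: $6056512$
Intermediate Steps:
$T = 34$ ($T = -1 + 35 = 34$)
$s{\left(f \right)} = -5 + f^{2}$
$m{\left(H \right)} = -39 + H^{2}$ ($m{\left(H \right)} = \left(-5 + H^{2}\right) - 34 = -39 + H^{2}$)
$\left(N{\left(19,23 \right)} + \left(-35\right)^{2}\right) \left(y + m{\left(37 \right)}\right) = \left(4 + \left(-35\right)^{2}\right) \left(3598 - \left(39 - 37^{2}\right)\right) = \left(4 + 1225\right) \left(3598 + \left(-39 + 1369\right)\right) = 1229 \left(3598 + 1330\right) = 1229 \cdot 4928 = 6056512$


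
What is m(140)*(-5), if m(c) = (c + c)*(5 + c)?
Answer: -203000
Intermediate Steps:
m(c) = 2*c*(5 + c) (m(c) = (2*c)*(5 + c) = 2*c*(5 + c))
m(140)*(-5) = (2*140*(5 + 140))*(-5) = (2*140*145)*(-5) = 40600*(-5) = -203000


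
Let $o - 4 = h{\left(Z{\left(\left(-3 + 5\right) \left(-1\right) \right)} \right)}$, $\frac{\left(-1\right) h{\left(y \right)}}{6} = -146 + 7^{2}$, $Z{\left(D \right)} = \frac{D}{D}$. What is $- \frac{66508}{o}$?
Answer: $- \frac{33254}{293} \approx -113.49$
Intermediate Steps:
$Z{\left(D \right)} = 1$
$h{\left(y \right)} = 582$ ($h{\left(y \right)} = - 6 \left(-146 + 7^{2}\right) = - 6 \left(-146 + 49\right) = \left(-6\right) \left(-97\right) = 582$)
$o = 586$ ($o = 4 + 582 = 586$)
$- \frac{66508}{o} = - \frac{66508}{586} = \left(-66508\right) \frac{1}{586} = - \frac{33254}{293}$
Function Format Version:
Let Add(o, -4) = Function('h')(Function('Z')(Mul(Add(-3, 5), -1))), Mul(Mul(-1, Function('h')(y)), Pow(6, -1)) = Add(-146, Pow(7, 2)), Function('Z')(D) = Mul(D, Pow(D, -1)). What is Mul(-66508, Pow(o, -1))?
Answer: Rational(-33254, 293) ≈ -113.49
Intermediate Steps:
Function('Z')(D) = 1
Function('h')(y) = 582 (Function('h')(y) = Mul(-6, Add(-146, Pow(7, 2))) = Mul(-6, Add(-146, 49)) = Mul(-6, -97) = 582)
o = 586 (o = Add(4, 582) = 586)
Mul(-66508, Pow(o, -1)) = Mul(-66508, Pow(586, -1)) = Mul(-66508, Rational(1, 586)) = Rational(-33254, 293)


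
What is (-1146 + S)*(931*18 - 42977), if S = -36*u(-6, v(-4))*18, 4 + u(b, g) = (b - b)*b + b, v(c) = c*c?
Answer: -139852146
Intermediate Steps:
v(c) = c²
u(b, g) = -4 + b (u(b, g) = -4 + ((b - b)*b + b) = -4 + (0*b + b) = -4 + (0 + b) = -4 + b)
S = 6480 (S = -36*(-4 - 6)*18 = -36*(-10)*18 = 360*18 = 6480)
(-1146 + S)*(931*18 - 42977) = (-1146 + 6480)*(931*18 - 42977) = 5334*(16758 - 42977) = 5334*(-26219) = -139852146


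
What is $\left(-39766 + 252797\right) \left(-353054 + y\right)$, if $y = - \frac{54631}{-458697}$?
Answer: $- \frac{34499253316927217}{458697} \approx -7.5211 \cdot 10^{10}$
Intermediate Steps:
$y = \frac{54631}{458697}$ ($y = \left(-54631\right) \left(- \frac{1}{458697}\right) = \frac{54631}{458697} \approx 0.1191$)
$\left(-39766 + 252797\right) \left(-353054 + y\right) = \left(-39766 + 252797\right) \left(-353054 + \frac{54631}{458697}\right) = 213031 \left(- \frac{161944756007}{458697}\right) = - \frac{34499253316927217}{458697}$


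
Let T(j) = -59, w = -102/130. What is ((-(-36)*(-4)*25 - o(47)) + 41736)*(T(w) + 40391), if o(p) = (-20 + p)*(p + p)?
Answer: 1435738536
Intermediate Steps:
o(p) = 2*p*(-20 + p) (o(p) = (-20 + p)*(2*p) = 2*p*(-20 + p))
w = -51/65 (w = -102*1/130 = -51/65 ≈ -0.78462)
((-(-36)*(-4)*25 - o(47)) + 41736)*(T(w) + 40391) = ((-(-36)*(-4)*25 - 2*47*(-20 + 47)) + 41736)*(-59 + 40391) = ((-18*8*25 - 2*47*27) + 41736)*40332 = ((-144*25 - 1*2538) + 41736)*40332 = ((-3600 - 2538) + 41736)*40332 = (-6138 + 41736)*40332 = 35598*40332 = 1435738536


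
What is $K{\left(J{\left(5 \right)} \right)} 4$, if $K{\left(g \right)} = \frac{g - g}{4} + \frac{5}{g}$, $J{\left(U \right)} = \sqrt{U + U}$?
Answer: $2 \sqrt{10} \approx 6.3246$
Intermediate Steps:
$J{\left(U \right)} = \sqrt{2} \sqrt{U}$ ($J{\left(U \right)} = \sqrt{2 U} = \sqrt{2} \sqrt{U}$)
$K{\left(g \right)} = \frac{5}{g}$ ($K{\left(g \right)} = 0 \cdot \frac{1}{4} + \frac{5}{g} = 0 + \frac{5}{g} = \frac{5}{g}$)
$K{\left(J{\left(5 \right)} \right)} 4 = \frac{5}{\sqrt{2} \sqrt{5}} \cdot 4 = \frac{5}{\sqrt{10}} \cdot 4 = 5 \frac{\sqrt{10}}{10} \cdot 4 = \frac{\sqrt{10}}{2} \cdot 4 = 2 \sqrt{10}$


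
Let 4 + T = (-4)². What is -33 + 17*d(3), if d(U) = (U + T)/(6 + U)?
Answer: -14/3 ≈ -4.6667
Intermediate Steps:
T = 12 (T = -4 + (-4)² = -4 + 16 = 12)
d(U) = (12 + U)/(6 + U) (d(U) = (U + 12)/(6 + U) = (12 + U)/(6 + U))
-33 + 17*d(3) = -33 + 17*((12 + 3)/(6 + 3)) = -33 + 17*(15/9) = -33 + 17*((⅑)*15) = -33 + 17*(5/3) = -33 + 85/3 = -14/3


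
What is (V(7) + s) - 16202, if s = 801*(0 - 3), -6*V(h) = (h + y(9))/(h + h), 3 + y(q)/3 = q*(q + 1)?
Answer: -390772/21 ≈ -18608.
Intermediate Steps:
y(q) = -9 + 3*q*(1 + q) (y(q) = -9 + 3*(q*(q + 1)) = -9 + 3*(q*(1 + q)) = -9 + 3*q*(1 + q))
V(h) = -(261 + h)/(12*h) (V(h) = -(h + (-9 + 3*9 + 3*9**2))/(6*(h + h)) = -(h + (-9 + 27 + 3*81))/(6*(2*h)) = -(h + (-9 + 27 + 243))*1/(2*h)/6 = -(h + 261)*1/(2*h)/6 = -(261 + h)*1/(2*h)/6 = -(261 + h)/(12*h))
s = -2403 (s = 801*(-3) = -2403)
(V(7) + s) - 16202 = ((1/12)*(-261 - 1*7)/7 - 2403) - 16202 = ((1/12)*(1/7)*(-261 - 7) - 2403) - 16202 = ((1/12)*(1/7)*(-268) - 2403) - 16202 = (-67/21 - 2403) - 16202 = -50530/21 - 16202 = -390772/21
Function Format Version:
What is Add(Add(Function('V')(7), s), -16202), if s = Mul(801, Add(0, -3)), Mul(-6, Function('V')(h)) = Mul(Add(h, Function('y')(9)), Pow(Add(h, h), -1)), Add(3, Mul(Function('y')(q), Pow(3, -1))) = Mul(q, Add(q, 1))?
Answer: Rational(-390772, 21) ≈ -18608.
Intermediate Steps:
Function('y')(q) = Add(-9, Mul(3, q, Add(1, q))) (Function('y')(q) = Add(-9, Mul(3, Mul(q, Add(q, 1)))) = Add(-9, Mul(3, Mul(q, Add(1, q)))) = Add(-9, Mul(3, q, Add(1, q))))
Function('V')(h) = Mul(Rational(-1, 12), Pow(h, -1), Add(261, h)) (Function('V')(h) = Mul(Rational(-1, 6), Mul(Add(h, Add(-9, Mul(3, 9), Mul(3, Pow(9, 2)))), Pow(Add(h, h), -1))) = Mul(Rational(-1, 6), Mul(Add(h, Add(-9, 27, Mul(3, 81))), Pow(Mul(2, h), -1))) = Mul(Rational(-1, 6), Mul(Add(h, Add(-9, 27, 243)), Mul(Rational(1, 2), Pow(h, -1)))) = Mul(Rational(-1, 6), Mul(Add(h, 261), Mul(Rational(1, 2), Pow(h, -1)))) = Mul(Rational(-1, 6), Mul(Add(261, h), Mul(Rational(1, 2), Pow(h, -1)))) = Mul(Rational(-1, 6), Mul(Rational(1, 2), Pow(h, -1), Add(261, h))) = Mul(Rational(-1, 12), Pow(h, -1), Add(261, h)))
s = -2403 (s = Mul(801, -3) = -2403)
Add(Add(Function('V')(7), s), -16202) = Add(Add(Mul(Rational(1, 12), Pow(7, -1), Add(-261, Mul(-1, 7))), -2403), -16202) = Add(Add(Mul(Rational(1, 12), Rational(1, 7), Add(-261, -7)), -2403), -16202) = Add(Add(Mul(Rational(1, 12), Rational(1, 7), -268), -2403), -16202) = Add(Add(Rational(-67, 21), -2403), -16202) = Add(Rational(-50530, 21), -16202) = Rational(-390772, 21)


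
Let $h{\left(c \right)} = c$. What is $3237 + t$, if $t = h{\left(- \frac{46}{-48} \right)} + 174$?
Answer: $\frac{81887}{24} \approx 3412.0$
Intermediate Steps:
$t = \frac{4199}{24}$ ($t = - \frac{46}{-48} + 174 = \left(-46\right) \left(- \frac{1}{48}\right) + 174 = \frac{23}{24} + 174 = \frac{4199}{24} \approx 174.96$)
$3237 + t = 3237 + \frac{4199}{24} = \frac{81887}{24}$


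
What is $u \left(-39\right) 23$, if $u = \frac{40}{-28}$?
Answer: $\frac{8970}{7} \approx 1281.4$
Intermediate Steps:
$u = - \frac{10}{7}$ ($u = 40 \left(- \frac{1}{28}\right) = - \frac{10}{7} \approx -1.4286$)
$u \left(-39\right) 23 = \left(- \frac{10}{7}\right) \left(-39\right) 23 = \frac{390}{7} \cdot 23 = \frac{8970}{7}$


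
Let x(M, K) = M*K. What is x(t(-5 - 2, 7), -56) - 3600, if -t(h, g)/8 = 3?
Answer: -2256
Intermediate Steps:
t(h, g) = -24 (t(h, g) = -8*3 = -24)
x(M, K) = K*M
x(t(-5 - 2, 7), -56) - 3600 = -56*(-24) - 3600 = 1344 - 3600 = -2256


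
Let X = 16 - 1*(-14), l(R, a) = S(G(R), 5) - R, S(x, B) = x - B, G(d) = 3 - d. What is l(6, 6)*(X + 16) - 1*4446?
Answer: -5090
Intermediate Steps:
l(R, a) = -2 - 2*R (l(R, a) = ((3 - R) - 1*5) - R = ((3 - R) - 5) - R = (-2 - R) - R = -2 - 2*R)
X = 30 (X = 16 + 14 = 30)
l(6, 6)*(X + 16) - 1*4446 = (-2 - 2*6)*(30 + 16) - 1*4446 = (-2 - 12)*46 - 4446 = -14*46 - 4446 = -644 - 4446 = -5090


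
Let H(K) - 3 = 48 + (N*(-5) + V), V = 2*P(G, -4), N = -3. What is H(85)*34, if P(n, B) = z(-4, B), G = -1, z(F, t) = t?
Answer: 1972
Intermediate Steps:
P(n, B) = B
V = -8 (V = 2*(-4) = -8)
H(K) = 58 (H(K) = 3 + (48 + (-3*(-5) - 8)) = 3 + (48 + (15 - 8)) = 3 + (48 + 7) = 3 + 55 = 58)
H(85)*34 = 58*34 = 1972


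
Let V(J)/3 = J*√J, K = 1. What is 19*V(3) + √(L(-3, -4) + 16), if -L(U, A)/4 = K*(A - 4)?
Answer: 175*√3 ≈ 303.11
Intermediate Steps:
L(U, A) = 16 - 4*A (L(U, A) = -4*(A - 4) = -4*(-4 + A) = 16 - 4*A)
V(J) = 3*J^(3/2) (V(J) = 3*(J*√J) = 3*J^(3/2))
19*V(3) + √(L(-3, -4) + 16) = 19*(3*3^(3/2)) + √((16 - 4*(-4)) + 16) = 19*(3*(3*√3)) + √((16 + 16) + 16) = 19*(9*√3) + √(32 + 16) = 171*√3 + √48 = 171*√3 + 4*√3 = 175*√3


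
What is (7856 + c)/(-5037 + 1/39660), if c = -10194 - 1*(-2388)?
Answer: -1983000/199767419 ≈ -0.0099265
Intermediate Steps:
c = -7806 (c = -10194 + 2388 = -7806)
(7856 + c)/(-5037 + 1/39660) = (7856 - 7806)/(-5037 + 1/39660) = 50/(-5037 + 1/39660) = 50/(-199767419/39660) = 50*(-39660/199767419) = -1983000/199767419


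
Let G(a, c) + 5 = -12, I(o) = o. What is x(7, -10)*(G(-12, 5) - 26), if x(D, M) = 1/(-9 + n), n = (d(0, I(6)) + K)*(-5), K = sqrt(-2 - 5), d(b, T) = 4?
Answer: 1247/1016 - 215*I*sqrt(7)/1016 ≈ 1.2274 - 0.55988*I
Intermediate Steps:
G(a, c) = -17 (G(a, c) = -5 - 12 = -17)
K = I*sqrt(7) (K = sqrt(-7) = I*sqrt(7) ≈ 2.6458*I)
n = -20 - 5*I*sqrt(7) (n = (4 + I*sqrt(7))*(-5) = -20 - 5*I*sqrt(7) ≈ -20.0 - 13.229*I)
x(D, M) = 1/(-29 - 5*I*sqrt(7)) (x(D, M) = 1/(-9 + (-20 - 5*I*sqrt(7))) = 1/(-29 - 5*I*sqrt(7)))
x(7, -10)*(G(-12, 5) - 26) = (I/(-29*I + 5*sqrt(7)))*(-17 - 26) = (I/(-29*I + 5*sqrt(7)))*(-43) = -43*I/(-29*I + 5*sqrt(7))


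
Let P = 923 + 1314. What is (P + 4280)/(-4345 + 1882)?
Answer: -6517/2463 ≈ -2.6460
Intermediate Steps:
P = 2237
(P + 4280)/(-4345 + 1882) = (2237 + 4280)/(-4345 + 1882) = 6517/(-2463) = 6517*(-1/2463) = -6517/2463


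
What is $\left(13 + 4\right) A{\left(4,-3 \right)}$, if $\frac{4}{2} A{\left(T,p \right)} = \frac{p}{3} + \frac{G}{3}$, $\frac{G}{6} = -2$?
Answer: $- \frac{85}{2} \approx -42.5$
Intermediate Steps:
$G = -12$ ($G = 6 \left(-2\right) = -12$)
$A{\left(T,p \right)} = -2 + \frac{p}{6}$ ($A{\left(T,p \right)} = \frac{\frac{p}{3} - \frac{12}{3}}{2} = \frac{p \frac{1}{3} - 4}{2} = \frac{\frac{p}{3} - 4}{2} = \frac{-4 + \frac{p}{3}}{2} = -2 + \frac{p}{6}$)
$\left(13 + 4\right) A{\left(4,-3 \right)} = \left(13 + 4\right) \left(-2 + \frac{1}{6} \left(-3\right)\right) = 17 \left(-2 - \frac{1}{2}\right) = 17 \left(- \frac{5}{2}\right) = - \frac{85}{2}$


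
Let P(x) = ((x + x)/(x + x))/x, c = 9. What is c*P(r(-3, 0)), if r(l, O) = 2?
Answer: 9/2 ≈ 4.5000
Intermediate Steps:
P(x) = 1/x (P(x) = ((2*x)/((2*x)))/x = ((2*x)*(1/(2*x)))/x = 1/x)
c*P(r(-3, 0)) = 9/2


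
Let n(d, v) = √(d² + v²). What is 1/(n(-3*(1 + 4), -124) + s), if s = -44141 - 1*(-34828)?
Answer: -9313/86716368 - √15601/86716368 ≈ -0.00010884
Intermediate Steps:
s = -9313 (s = -44141 + 34828 = -9313)
1/(n(-3*(1 + 4), -124) + s) = 1/(√((-3*(1 + 4))² + (-124)²) - 9313) = 1/(√((-3*5)² + 15376) - 9313) = 1/(√((-15)² + 15376) - 9313) = 1/(√(225 + 15376) - 9313) = 1/(√15601 - 9313) = 1/(-9313 + √15601)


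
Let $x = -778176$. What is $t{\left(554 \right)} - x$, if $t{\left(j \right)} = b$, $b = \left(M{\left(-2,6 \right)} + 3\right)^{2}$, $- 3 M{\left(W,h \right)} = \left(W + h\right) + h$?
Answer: $\frac{7003585}{9} \approx 7.7818 \cdot 10^{5}$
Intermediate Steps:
$M{\left(W,h \right)} = - \frac{2 h}{3} - \frac{W}{3}$ ($M{\left(W,h \right)} = - \frac{\left(W + h\right) + h}{3} = - \frac{W + 2 h}{3} = - \frac{2 h}{3} - \frac{W}{3}$)
$b = \frac{1}{9}$ ($b = \left(\left(\left(- \frac{2}{3}\right) 6 - - \frac{2}{3}\right) + 3\right)^{2} = \left(\left(-4 + \frac{2}{3}\right) + 3\right)^{2} = \left(- \frac{10}{3} + 3\right)^{2} = \left(- \frac{1}{3}\right)^{2} = \frac{1}{9} \approx 0.11111$)
$t{\left(j \right)} = \frac{1}{9}$
$t{\left(554 \right)} - x = \frac{1}{9} - -778176 = \frac{1}{9} + 778176 = \frac{7003585}{9}$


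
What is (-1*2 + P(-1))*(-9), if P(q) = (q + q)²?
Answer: -18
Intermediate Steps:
P(q) = 4*q² (P(q) = (2*q)² = 4*q²)
(-1*2 + P(-1))*(-9) = (-1*2 + 4*(-1)²)*(-9) = (-2 + 4*1)*(-9) = (-2 + 4)*(-9) = 2*(-9) = -18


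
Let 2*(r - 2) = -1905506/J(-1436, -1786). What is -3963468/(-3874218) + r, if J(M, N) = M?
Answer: 617998519383/927229508 ≈ 666.50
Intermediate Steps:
r = 955625/1436 (r = 2 + (-1905506/(-1436))/2 = 2 + (-1905506*(-1/1436))/2 = 2 + (½)*(952753/718) = 2 + 952753/1436 = 955625/1436 ≈ 665.48)
-3963468/(-3874218) + r = -3963468/(-3874218) + 955625/1436 = -3963468*(-1/3874218) + 955625/1436 = 660578/645703 + 955625/1436 = 617998519383/927229508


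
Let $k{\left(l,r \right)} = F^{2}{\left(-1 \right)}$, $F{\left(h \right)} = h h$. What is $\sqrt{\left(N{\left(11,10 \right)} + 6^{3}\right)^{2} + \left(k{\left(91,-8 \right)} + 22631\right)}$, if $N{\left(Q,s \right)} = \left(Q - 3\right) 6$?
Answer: $2 \sqrt{23082} \approx 303.86$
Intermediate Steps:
$F{\left(h \right)} = h^{2}$
$k{\left(l,r \right)} = 1$ ($k{\left(l,r \right)} = \left(\left(-1\right)^{2}\right)^{2} = 1^{2} = 1$)
$N{\left(Q,s \right)} = -18 + 6 Q$ ($N{\left(Q,s \right)} = \left(-3 + Q\right) 6 = -18 + 6 Q$)
$\sqrt{\left(N{\left(11,10 \right)} + 6^{3}\right)^{2} + \left(k{\left(91,-8 \right)} + 22631\right)} = \sqrt{\left(\left(-18 + 6 \cdot 11\right) + 6^{3}\right)^{2} + \left(1 + 22631\right)} = \sqrt{\left(\left(-18 + 66\right) + 216\right)^{2} + 22632} = \sqrt{\left(48 + 216\right)^{2} + 22632} = \sqrt{264^{2} + 22632} = \sqrt{69696 + 22632} = \sqrt{92328} = 2 \sqrt{23082}$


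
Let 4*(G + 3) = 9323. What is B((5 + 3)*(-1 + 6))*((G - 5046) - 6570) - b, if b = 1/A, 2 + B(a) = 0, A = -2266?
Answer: 21047175/1133 ≈ 18577.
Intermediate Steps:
G = 9311/4 (G = -3 + (¼)*9323 = -3 + 9323/4 = 9311/4 ≈ 2327.8)
B(a) = -2 (B(a) = -2 + 0 = -2)
b = -1/2266 (b = 1/(-2266) = -1/2266 ≈ -0.00044131)
B((5 + 3)*(-1 + 6))*((G - 5046) - 6570) - b = -2*((9311/4 - 5046) - 6570) - 1*(-1/2266) = -2*(-10873/4 - 6570) + 1/2266 = -2*(-37153/4) + 1/2266 = 37153/2 + 1/2266 = 21047175/1133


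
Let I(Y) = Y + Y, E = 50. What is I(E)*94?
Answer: 9400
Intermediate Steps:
I(Y) = 2*Y
I(E)*94 = (2*50)*94 = 100*94 = 9400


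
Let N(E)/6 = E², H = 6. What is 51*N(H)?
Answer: 11016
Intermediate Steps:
N(E) = 6*E²
51*N(H) = 51*(6*6²) = 51*(6*36) = 51*216 = 11016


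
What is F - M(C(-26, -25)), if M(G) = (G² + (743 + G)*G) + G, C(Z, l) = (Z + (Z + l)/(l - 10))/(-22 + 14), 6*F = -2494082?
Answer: -49154641163/117600 ≈ -4.1798e+5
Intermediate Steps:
F = -1247041/3 (F = (⅙)*(-2494082) = -1247041/3 ≈ -4.1568e+5)
C(Z, l) = -Z/8 - (Z + l)/(8*(-10 + l)) (C(Z, l) = (Z + (Z + l)/(-10 + l))/(-8) = (Z + (Z + l)/(-10 + l))*(-⅛) = -Z/8 - (Z + l)/(8*(-10 + l)))
M(G) = G + G² + G*(743 + G) (M(G) = (G² + G*(743 + G)) + G = G + G² + G*(743 + G))
F - M(C(-26, -25)) = -1247041/3 - 2*(-1*(-25) + 9*(-26) - 1*(-26)*(-25))/(8*(-10 - 25))*(372 + (-1*(-25) + 9*(-26) - 1*(-26)*(-25))/(8*(-10 - 25))) = -1247041/3 - 2*(⅛)*(25 - 234 - 650)/(-35)*(372 + (⅛)*(25 - 234 - 650)/(-35)) = -1247041/3 - 2*(⅛)*(-1/35)*(-859)*(372 + (⅛)*(-1/35)*(-859)) = -1247041/3 - 2*859*(372 + 859/280)/280 = -1247041/3 - 2*859*105019/(280*280) = -1247041/3 - 1*90211321/39200 = -1247041/3 - 90211321/39200 = -49154641163/117600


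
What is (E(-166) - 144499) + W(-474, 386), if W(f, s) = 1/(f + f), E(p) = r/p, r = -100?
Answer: -11369711999/78684 ≈ -1.4450e+5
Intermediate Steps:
E(p) = -100/p
W(f, s) = 1/(2*f)
(E(-166) - 144499) + W(-474, 386) = (-100/(-166) - 144499) + (½)/(-474) = (-100*(-1/166) - 144499) + (½)*(-1/474) = (50/83 - 144499) - 1/948 = -11993367/83 - 1/948 = -11369711999/78684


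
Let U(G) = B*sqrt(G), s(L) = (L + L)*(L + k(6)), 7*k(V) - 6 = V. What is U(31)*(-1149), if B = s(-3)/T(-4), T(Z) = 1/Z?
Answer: 248184*sqrt(31)/7 ≈ 1.9740e+5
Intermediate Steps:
k(V) = 6/7 + V/7
s(L) = 2*L*(12/7 + L) (s(L) = (L + L)*(L + (6/7 + (1/7)*6)) = (2*L)*(L + (6/7 + 6/7)) = (2*L)*(L + 12/7) = (2*L)*(12/7 + L) = 2*L*(12/7 + L))
B = -216/7 (B = ((2/7)*(-3)*(12 + 7*(-3)))/(1/(-4)) = ((2/7)*(-3)*(12 - 21))/(-1/4) = ((2/7)*(-3)*(-9))*(-4) = (54/7)*(-4) = -216/7 ≈ -30.857)
U(G) = -216*sqrt(G)/7
U(31)*(-1149) = -216*sqrt(31)/7*(-1149) = 248184*sqrt(31)/7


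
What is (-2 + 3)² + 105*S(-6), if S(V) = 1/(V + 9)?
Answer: 36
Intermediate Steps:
S(V) = 1/(9 + V)
(-2 + 3)² + 105*S(-6) = (-2 + 3)² + 105/(9 - 6) = 1² + 105/3 = 1 + 105*(⅓) = 1 + 35 = 36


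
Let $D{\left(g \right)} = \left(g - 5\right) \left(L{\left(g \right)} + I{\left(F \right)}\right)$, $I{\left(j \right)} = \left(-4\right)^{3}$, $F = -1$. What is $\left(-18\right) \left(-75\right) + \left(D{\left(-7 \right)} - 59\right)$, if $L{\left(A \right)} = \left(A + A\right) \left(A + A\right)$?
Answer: $-293$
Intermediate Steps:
$L{\left(A \right)} = 4 A^{2}$ ($L{\left(A \right)} = 2 A 2 A = 4 A^{2}$)
$I{\left(j \right)} = -64$
$D{\left(g \right)} = \left(-64 + 4 g^{2}\right) \left(-5 + g\right)$ ($D{\left(g \right)} = \left(g - 5\right) \left(4 g^{2} - 64\right) = \left(-5 + g\right) \left(-64 + 4 g^{2}\right) = \left(-64 + 4 g^{2}\right) \left(-5 + g\right)$)
$\left(-18\right) \left(-75\right) + \left(D{\left(-7 \right)} - 59\right) = \left(-18\right) \left(-75\right) + \left(\left(320 - -448 - 20 \left(-7\right)^{2} + 4 \left(-7\right)^{3}\right) - 59\right) = 1350 + \left(\left(320 + 448 - 980 + 4 \left(-343\right)\right) - 59\right) = 1350 + \left(\left(320 + 448 - 980 - 1372\right) - 59\right) = 1350 - 1643 = -293$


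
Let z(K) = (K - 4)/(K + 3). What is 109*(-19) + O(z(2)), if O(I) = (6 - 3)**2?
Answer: -2062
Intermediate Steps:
z(K) = (-4 + K)/(3 + K)
O(I) = 9 (O(I) = 3**2 = 9)
109*(-19) + O(z(2)) = 109*(-19) + 9 = -2071 + 9 = -2062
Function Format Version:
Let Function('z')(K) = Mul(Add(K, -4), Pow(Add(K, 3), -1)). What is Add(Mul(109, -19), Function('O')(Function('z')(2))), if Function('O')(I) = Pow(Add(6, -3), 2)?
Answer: -2062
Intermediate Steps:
Function('z')(K) = Mul(Pow(Add(3, K), -1), Add(-4, K)) (Function('z')(K) = Mul(Add(-4, K), Pow(Add(3, K), -1)) = Mul(Pow(Add(3, K), -1), Add(-4, K)))
Function('O')(I) = 9 (Function('O')(I) = Pow(3, 2) = 9)
Add(Mul(109, -19), Function('O')(Function('z')(2))) = Add(Mul(109, -19), 9) = Add(-2071, 9) = -2062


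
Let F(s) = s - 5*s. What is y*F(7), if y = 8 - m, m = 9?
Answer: 28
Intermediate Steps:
F(s) = -4*s
y = -1 (y = 8 - 1*9 = 8 - 9 = -1)
y*F(7) = -(-4)*7 = -1*(-28) = 28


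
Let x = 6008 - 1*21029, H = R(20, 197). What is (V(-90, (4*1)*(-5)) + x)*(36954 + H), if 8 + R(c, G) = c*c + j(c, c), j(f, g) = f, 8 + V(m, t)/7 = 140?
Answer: -526748502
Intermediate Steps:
V(m, t) = 924 (V(m, t) = -56 + 7*140 = -56 + 980 = 924)
R(c, G) = -8 + c + c² (R(c, G) = -8 + (c*c + c) = -8 + (c² + c) = -8 + (c + c²) = -8 + c + c²)
H = 412 (H = -8 + 20 + 20² = -8 + 20 + 400 = 412)
x = -15021 (x = 6008 - 21029 = -15021)
(V(-90, (4*1)*(-5)) + x)*(36954 + H) = (924 - 15021)*(36954 + 412) = -14097*37366 = -526748502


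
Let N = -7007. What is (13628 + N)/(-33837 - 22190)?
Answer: -6621/56027 ≈ -0.11818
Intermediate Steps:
(13628 + N)/(-33837 - 22190) = (13628 - 7007)/(-33837 - 22190) = 6621/(-56027) = 6621*(-1/56027) = -6621/56027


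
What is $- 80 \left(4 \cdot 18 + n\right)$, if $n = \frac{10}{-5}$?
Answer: $-5600$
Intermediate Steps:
$n = -2$ ($n = 10 \left(- \frac{1}{5}\right) = -2$)
$- 80 \left(4 \cdot 18 + n\right) = - 80 \left(4 \cdot 18 - 2\right) = - 80 \left(72 - 2\right) = \left(-80\right) 70 = -5600$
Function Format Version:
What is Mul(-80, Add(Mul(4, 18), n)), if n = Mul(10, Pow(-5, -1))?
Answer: -5600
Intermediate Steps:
n = -2 (n = Mul(10, Rational(-1, 5)) = -2)
Mul(-80, Add(Mul(4, 18), n)) = Mul(-80, Add(Mul(4, 18), -2)) = Mul(-80, Add(72, -2)) = Mul(-80, 70) = -5600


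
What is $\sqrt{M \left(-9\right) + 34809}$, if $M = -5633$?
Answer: $\sqrt{85506} \approx 292.41$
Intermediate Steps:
$\sqrt{M \left(-9\right) + 34809} = \sqrt{\left(-5633\right) \left(-9\right) + 34809} = \sqrt{50697 + 34809} = \sqrt{85506}$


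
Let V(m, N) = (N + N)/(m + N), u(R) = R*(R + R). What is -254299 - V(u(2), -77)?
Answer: -17546785/69 ≈ -2.5430e+5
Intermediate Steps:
u(R) = 2*R² (u(R) = R*(2*R) = 2*R²)
V(m, N) = 2*N/(N + m) (V(m, N) = (2*N)/(N + m) = 2*N/(N + m))
-254299 - V(u(2), -77) = -254299 - 2*(-77)/(-77 + 2*2²) = -254299 - 2*(-77)/(-77 + 2*4) = -254299 - 2*(-77)/(-77 + 8) = -254299 - 2*(-77)/(-69) = -254299 - 2*(-77)*(-1)/69 = -254299 - 1*154/69 = -254299 - 154/69 = -17546785/69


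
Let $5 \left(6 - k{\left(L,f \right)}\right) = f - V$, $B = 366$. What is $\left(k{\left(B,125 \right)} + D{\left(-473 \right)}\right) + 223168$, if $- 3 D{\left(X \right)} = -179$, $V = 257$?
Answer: $\frac{3348901}{15} \approx 2.2326 \cdot 10^{5}$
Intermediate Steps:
$k{\left(L,f \right)} = \frac{287}{5} - \frac{f}{5}$ ($k{\left(L,f \right)} = 6 - \frac{f - 257}{5} = 6 - \frac{-257 + f}{5} = 6 - \left(- \frac{257}{5} + \frac{f}{5}\right) = \frac{287}{5} - \frac{f}{5}$)
$D{\left(X \right)} = \frac{179}{3}$ ($D{\left(X \right)} = \left(- \frac{1}{3}\right) \left(-179\right) = \frac{179}{3}$)
$\left(k{\left(B,125 \right)} + D{\left(-473 \right)}\right) + 223168 = \left(\left(\frac{287}{5} - 25\right) + \frac{179}{3}\right) + 223168 = \left(\frac{162}{5} + \frac{179}{3}\right) + 223168 = \frac{1381}{15} + 223168 = \frac{3348901}{15}$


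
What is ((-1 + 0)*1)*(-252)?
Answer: 252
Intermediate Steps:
((-1 + 0)*1)*(-252) = -1*1*(-252) = -1*(-252) = 252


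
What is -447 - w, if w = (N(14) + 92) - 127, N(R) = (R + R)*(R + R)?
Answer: -1196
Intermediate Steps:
N(R) = 4*R² (N(R) = (2*R)*(2*R) = 4*R²)
w = 749 (w = (4*14² + 92) - 127 = (4*196 + 92) - 127 = (784 + 92) - 127 = 876 - 127 = 749)
-447 - w = -447 - 1*749 = -447 - 749 = -1196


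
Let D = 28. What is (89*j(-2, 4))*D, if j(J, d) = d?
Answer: 9968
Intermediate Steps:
(89*j(-2, 4))*D = (89*4)*28 = 356*28 = 9968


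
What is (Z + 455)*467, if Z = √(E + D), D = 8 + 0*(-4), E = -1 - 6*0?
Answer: 212485 + 467*√7 ≈ 2.1372e+5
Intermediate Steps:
E = -1 (E = -1 + 0 = -1)
D = 8 (D = 8 + 0 = 8)
Z = √7 (Z = √(-1 + 8) = √7 ≈ 2.6458)
(Z + 455)*467 = (√7 + 455)*467 = (455 + √7)*467 = 212485 + 467*√7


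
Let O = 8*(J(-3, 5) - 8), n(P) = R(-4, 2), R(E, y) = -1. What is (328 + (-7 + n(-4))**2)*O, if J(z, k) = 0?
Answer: -25088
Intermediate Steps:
n(P) = -1
O = -64 (O = 8*(0 - 8) = 8*(-8) = -64)
(328 + (-7 + n(-4))**2)*O = (328 + (-7 - 1)**2)*(-64) = (328 + (-8)**2)*(-64) = (328 + 64)*(-64) = 392*(-64) = -25088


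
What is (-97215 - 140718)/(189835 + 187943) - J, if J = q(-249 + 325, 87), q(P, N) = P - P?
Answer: -79311/125926 ≈ -0.62982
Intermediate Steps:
q(P, N) = 0
J = 0
(-97215 - 140718)/(189835 + 187943) - J = (-97215 - 140718)/(189835 + 187943) - 1*0 = -237933/377778 + 0 = -237933*1/377778 + 0 = -79311/125926 + 0 = -79311/125926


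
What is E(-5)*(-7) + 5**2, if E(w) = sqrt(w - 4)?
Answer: 25 - 21*I ≈ 25.0 - 21.0*I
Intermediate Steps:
E(w) = sqrt(-4 + w)
E(-5)*(-7) + 5**2 = sqrt(-4 - 5)*(-7) + 5**2 = sqrt(-9)*(-7) + 25 = (3*I)*(-7) + 25 = -21*I + 25 = 25 - 21*I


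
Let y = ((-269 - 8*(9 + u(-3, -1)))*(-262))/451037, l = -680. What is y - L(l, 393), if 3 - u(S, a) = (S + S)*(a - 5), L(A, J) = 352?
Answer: -158744850/451037 ≈ -351.96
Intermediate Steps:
u(S, a) = 3 - 2*S*(-5 + a) (u(S, a) = 3 - (S + S)*(a - 5) = 3 - 2*S*(-5 + a))
y = 20174/451037 (y = ((-269 - 8*(9 + (3 + 10*(-3) - 2*(-3)*(-1))))*(-262))/451037 = ((-269 - 8*(9 + (3 - 30 - 6)))*(-262))*(1/451037) = ((-269 - 8*(9 - 33))*(-262))*(1/451037) = ((-269 - 8*(-24))*(-262))*(1/451037) = ((-269 + 192)*(-262))*(1/451037) = -77*(-262)*(1/451037) = 20174*(1/451037) = 20174/451037 ≈ 0.044728)
y - L(l, 393) = 20174/451037 - 1*352 = 20174/451037 - 352 = -158744850/451037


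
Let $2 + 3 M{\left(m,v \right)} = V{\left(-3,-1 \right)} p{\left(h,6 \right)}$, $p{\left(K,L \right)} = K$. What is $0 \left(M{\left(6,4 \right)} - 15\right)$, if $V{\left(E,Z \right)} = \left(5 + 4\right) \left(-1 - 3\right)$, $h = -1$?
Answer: $0$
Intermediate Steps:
$V{\left(E,Z \right)} = -36$ ($V{\left(E,Z \right)} = 9 \left(-4\right) = -36$)
$M{\left(m,v \right)} = \frac{34}{3}$ ($M{\left(m,v \right)} = - \frac{2}{3} + \frac{\left(-36\right) \left(-1\right)}{3} = - \frac{2}{3} + \frac{1}{3} \cdot 36 = - \frac{2}{3} + 12 = \frac{34}{3}$)
$0 \left(M{\left(6,4 \right)} - 15\right) = 0 \left(\frac{34}{3} - 15\right) = 0 \left(- \frac{11}{3}\right) = 0$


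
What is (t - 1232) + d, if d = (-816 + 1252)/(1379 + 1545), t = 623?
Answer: -445070/731 ≈ -608.85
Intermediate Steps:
d = 109/731 (d = 436/2924 = 436*(1/2924) = 109/731 ≈ 0.14911)
(t - 1232) + d = (623 - 1232) + 109/731 = -609 + 109/731 = -445070/731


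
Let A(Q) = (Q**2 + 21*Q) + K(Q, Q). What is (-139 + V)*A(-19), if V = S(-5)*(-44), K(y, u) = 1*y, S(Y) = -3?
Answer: 399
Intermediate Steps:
K(y, u) = y
A(Q) = Q**2 + 22*Q (A(Q) = (Q**2 + 21*Q) + Q = Q**2 + 22*Q)
V = 132 (V = -3*(-44) = 132)
(-139 + V)*A(-19) = (-139 + 132)*(-19*(22 - 19)) = -(-133)*3 = -7*(-57) = 399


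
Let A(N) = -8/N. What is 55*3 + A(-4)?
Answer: 167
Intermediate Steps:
55*3 + A(-4) = 55*3 - 8/(-4) = 165 - 8*(-1/4) = 165 + 2 = 167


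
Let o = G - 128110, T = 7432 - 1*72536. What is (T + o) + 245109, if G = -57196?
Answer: -5301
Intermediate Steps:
T = -65104 (T = 7432 - 72536 = -65104)
o = -185306 (o = -57196 - 128110 = -185306)
(T + o) + 245109 = (-65104 - 185306) + 245109 = -250410 + 245109 = -5301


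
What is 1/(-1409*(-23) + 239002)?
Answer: 1/271409 ≈ 3.6845e-6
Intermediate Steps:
1/(-1409*(-23) + 239002) = 1/(32407 + 239002) = 1/271409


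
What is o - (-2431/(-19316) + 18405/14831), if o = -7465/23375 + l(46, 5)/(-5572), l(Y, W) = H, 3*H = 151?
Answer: -215633845682048/127200536041425 ≈ -1.6952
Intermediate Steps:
H = 151/3 (H = (⅓)*151 = 151/3 ≈ 50.333)
l(Y, W) = 151/3
o = -25662913/78147300 (o = -7465/23375 + (151/3)/(-5572) = -7465*1/23375 + (151/3)*(-1/5572) = -1493/4675 - 151/16716 = -25662913/78147300 ≈ -0.32839)
o - (-2431/(-19316) + 18405/14831) = -25662913/78147300 - (-2431/(-19316) + 18405/14831) = -25662913/78147300 - (-2431*(-1/19316) + 18405*(1/14831)) = -25662913/78147300 - (221/1756 + 18405/14831) = -25662913/78147300 - 1*35596831/26043236 = -25662913/78147300 - 35596831/26043236 = -215633845682048/127200536041425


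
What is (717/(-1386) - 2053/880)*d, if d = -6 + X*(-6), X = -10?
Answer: -474057/3080 ≈ -153.91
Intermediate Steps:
d = 54 (d = -6 - 10*(-6) = -6 + 60 = 54)
(717/(-1386) - 2053/880)*d = (717/(-1386) - 2053/880)*54 = (717*(-1/1386) - 2053*1/880)*54 = (-239/462 - 2053/880)*54 = -52673/18480*54 = -474057/3080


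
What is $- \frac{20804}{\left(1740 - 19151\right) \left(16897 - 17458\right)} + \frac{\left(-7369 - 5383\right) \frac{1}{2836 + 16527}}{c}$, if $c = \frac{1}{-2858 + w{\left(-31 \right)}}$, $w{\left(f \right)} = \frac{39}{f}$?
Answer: $\frac{649427263558076}{344883164439} \approx 1883.0$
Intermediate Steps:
$c = - \frac{31}{88637}$ ($c = \frac{1}{-2858 + \frac{39}{-31}} = \frac{1}{-2858 + 39 \left(- \frac{1}{31}\right)} = \frac{1}{-2858 - \frac{39}{31}} = \frac{1}{- \frac{88637}{31}} = - \frac{31}{88637} \approx -0.00034974$)
$- \frac{20804}{\left(1740 - 19151\right) \left(16897 - 17458\right)} + \frac{\left(-7369 - 5383\right) \frac{1}{2836 + 16527}}{c} = - \frac{20804}{\left(1740 - 19151\right) \left(16897 - 17458\right)} + \frac{\left(-7369 - 5383\right) \frac{1}{2836 + 16527}}{- \frac{31}{88637}} = - \frac{20804}{\left(-17411\right) \left(-561\right)} + - \frac{12752}{19363} \left(- \frac{88637}{31}\right) = - \frac{20804}{9767571} + \left(-12752\right) \frac{1}{19363} \left(- \frac{88637}{31}\right) = \left(-20804\right) \frac{1}{9767571} - - \frac{1130299024}{600253} = - \frac{20804}{9767571} + \frac{1130299024}{600253} = \frac{649427263558076}{344883164439}$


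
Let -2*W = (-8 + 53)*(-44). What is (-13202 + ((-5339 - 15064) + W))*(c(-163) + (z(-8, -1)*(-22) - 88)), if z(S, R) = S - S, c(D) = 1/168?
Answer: 482147545/168 ≈ 2.8699e+6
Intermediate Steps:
c(D) = 1/168
W = 990 (W = -(-8 + 53)*(-44)/2 = -45*(-44)/2 = -½*(-1980) = 990)
z(S, R) = 0
(-13202 + ((-5339 - 15064) + W))*(c(-163) + (z(-8, -1)*(-22) - 88)) = (-13202 + ((-5339 - 15064) + 990))*(1/168 + (0*(-22) - 88)) = (-13202 + (-20403 + 990))*(1/168 + (0 - 88)) = (-13202 - 19413)*(1/168 - 88) = -32615*(-14783/168) = 482147545/168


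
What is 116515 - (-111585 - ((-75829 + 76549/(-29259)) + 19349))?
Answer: 5021353031/29259 ≈ 1.7162e+5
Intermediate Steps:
116515 - (-111585 - ((-75829 + 76549/(-29259)) + 19349)) = 116515 - (-111585 - ((-75829 + 76549*(-1/29259)) + 19349)) = 116515 - (-111585 - ((-75829 - 76549/29259) + 19349)) = 116515 - (-111585 - (-2218757260/29259 + 19349)) = 116515 - (-111585 - 1*(-1652624869/29259)) = 116515 - (-111585 + 1652624869/29259) = 116515 - 1*(-1612240646/29259) = 116515 + 1612240646/29259 = 5021353031/29259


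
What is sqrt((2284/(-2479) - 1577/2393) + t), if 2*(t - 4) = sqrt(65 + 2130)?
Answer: sqrt(340605727649084 + 70383108938018*sqrt(2195))/11864494 ≈ 5.0838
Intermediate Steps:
t = 4 + sqrt(2195)/2 (t = 4 + sqrt(65 + 2130)/2 = 4 + sqrt(2195)/2 ≈ 27.425)
sqrt((2284/(-2479) - 1577/2393) + t) = sqrt((2284/(-2479) - 1577/2393) + (4 + sqrt(2195)/2)) = sqrt((2284*(-1/2479) - 1577*1/2393) + (4 + sqrt(2195)/2)) = sqrt((-2284/2479 - 1577/2393) + (4 + sqrt(2195)/2)) = sqrt(-9374995/5932247 + (4 + sqrt(2195)/2)) = sqrt(14353993/5932247 + sqrt(2195)/2)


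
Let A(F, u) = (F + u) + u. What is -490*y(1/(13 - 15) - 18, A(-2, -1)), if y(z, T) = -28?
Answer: 13720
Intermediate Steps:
A(F, u) = F + 2*u
-490*y(1/(13 - 15) - 18, A(-2, -1)) = -490*(-28) = 13720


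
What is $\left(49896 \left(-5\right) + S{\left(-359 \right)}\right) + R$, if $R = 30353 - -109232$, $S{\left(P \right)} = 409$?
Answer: $-109486$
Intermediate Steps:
$R = 139585$ ($R = 30353 + 109232 = 139585$)
$\left(49896 \left(-5\right) + S{\left(-359 \right)}\right) + R = \left(49896 \left(-5\right) + 409\right) + 139585 = \left(-249480 + 409\right) + 139585 = -249071 + 139585 = -109486$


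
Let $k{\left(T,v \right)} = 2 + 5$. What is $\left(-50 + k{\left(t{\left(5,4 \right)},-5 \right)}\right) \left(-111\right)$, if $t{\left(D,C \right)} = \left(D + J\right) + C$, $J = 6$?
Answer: $4773$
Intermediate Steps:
$t{\left(D,C \right)} = 6 + C + D$ ($t{\left(D,C \right)} = \left(D + 6\right) + C = \left(6 + D\right) + C = 6 + C + D$)
$k{\left(T,v \right)} = 7$
$\left(-50 + k{\left(t{\left(5,4 \right)},-5 \right)}\right) \left(-111\right) = \left(-50 + 7\right) \left(-111\right) = \left(-43\right) \left(-111\right) = 4773$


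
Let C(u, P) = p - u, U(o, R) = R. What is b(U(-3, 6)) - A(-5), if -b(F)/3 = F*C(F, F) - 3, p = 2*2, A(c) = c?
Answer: 50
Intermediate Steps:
p = 4
C(u, P) = 4 - u
b(F) = 9 - 3*F*(4 - F) (b(F) = -3*(F*(4 - F) - 3) = -3*(-3 + F*(4 - F)) = 9 - 3*F*(4 - F))
b(U(-3, 6)) - A(-5) = (9 + 3*6*(-4 + 6)) - 1*(-5) = (9 + 3*6*2) + 5 = (9 + 36) + 5 = 45 + 5 = 50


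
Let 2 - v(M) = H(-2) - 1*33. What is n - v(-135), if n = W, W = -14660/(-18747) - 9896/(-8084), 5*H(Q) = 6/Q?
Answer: -6363968596/189438435 ≈ -33.594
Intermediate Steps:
H(Q) = 6/(5*Q) (H(Q) = (6/Q)/5 = 6/(5*Q))
v(M) = 178/5 (v(M) = 2 - ((6/5)/(-2) - 1*33) = 2 - ((6/5)*(-½) - 33) = 2 - (-⅗ - 33) = 2 - 1*(-168/5) = 2 + 168/5 = 178/5)
W = 76007938/37887687 (W = -14660*(-1/18747) - 9896*(-1/8084) = 14660/18747 + 2474/2021 = 76007938/37887687 ≈ 2.0061)
n = 76007938/37887687 ≈ 2.0061
n - v(-135) = 76007938/37887687 - 1*178/5 = 76007938/37887687 - 178/5 = -6363968596/189438435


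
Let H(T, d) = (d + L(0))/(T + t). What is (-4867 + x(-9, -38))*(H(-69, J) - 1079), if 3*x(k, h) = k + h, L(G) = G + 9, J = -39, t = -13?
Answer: 647793152/123 ≈ 5.2666e+6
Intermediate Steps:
L(G) = 9 + G
H(T, d) = (9 + d)/(-13 + T) (H(T, d) = (d + (9 + 0))/(T - 13) = (d + 9)/(-13 + T) = (9 + d)/(-13 + T))
x(k, h) = h/3 + k/3 (x(k, h) = (k + h)/3 = (h + k)/3 = h/3 + k/3)
(-4867 + x(-9, -38))*(H(-69, J) - 1079) = (-4867 + ((⅓)*(-38) + (⅓)*(-9)))*((9 - 39)/(-13 - 69) - 1079) = (-4867 + (-38/3 - 3))*(-30/(-82) - 1079) = (-4867 - 47/3)*(-1/82*(-30) - 1079) = -14648*(15/41 - 1079)/3 = -14648/3*(-44224/41) = 647793152/123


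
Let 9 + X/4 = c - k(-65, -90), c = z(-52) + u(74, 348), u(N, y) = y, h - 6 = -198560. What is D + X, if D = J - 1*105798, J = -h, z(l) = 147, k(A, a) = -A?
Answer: 94440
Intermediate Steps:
h = -198554 (h = 6 - 198560 = -198554)
J = 198554 (J = -1*(-198554) = 198554)
c = 495 (c = 147 + 348 = 495)
D = 92756 (D = 198554 - 1*105798 = 198554 - 105798 = 92756)
X = 1684 (X = -36 + 4*(495 - (-1)*(-65)) = -36 + 4*(495 - 1*65) = -36 + 4*(495 - 65) = -36 + 4*430 = -36 + 1720 = 1684)
D + X = 92756 + 1684 = 94440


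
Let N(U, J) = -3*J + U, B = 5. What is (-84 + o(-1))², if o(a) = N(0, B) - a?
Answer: 9604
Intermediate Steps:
N(U, J) = U - 3*J
o(a) = -15 - a (o(a) = (0 - 3*5) - a = (0 - 15) - a = -15 - a)
(-84 + o(-1))² = (-84 + (-15 - 1*(-1)))² = (-84 + (-15 + 1))² = (-84 - 14)² = (-98)² = 9604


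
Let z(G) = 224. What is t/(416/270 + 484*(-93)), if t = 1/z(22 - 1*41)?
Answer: -135/1361116288 ≈ -9.9183e-8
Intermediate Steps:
t = 1/224 ≈ 0.0044643
t/(416/270 + 484*(-93)) = 1/(224*(416/270 + 484*(-93))) = 1/(224*(416*(1/270) - 45012)) = 1/(224*(208/135 - 45012)) = 1/(224*(-6076412/135)) = (1/224)*(-135/6076412) = -135/1361116288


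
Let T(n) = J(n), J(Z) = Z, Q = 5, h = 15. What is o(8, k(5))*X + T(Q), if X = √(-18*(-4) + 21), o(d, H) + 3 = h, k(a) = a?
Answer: 5 + 12*√93 ≈ 120.72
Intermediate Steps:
o(d, H) = 12 (o(d, H) = -3 + 15 = 12)
T(n) = n
X = √93 (X = √(72 + 21) = √93 ≈ 9.6436)
o(8, k(5))*X + T(Q) = 12*√93 + 5 = 5 + 12*√93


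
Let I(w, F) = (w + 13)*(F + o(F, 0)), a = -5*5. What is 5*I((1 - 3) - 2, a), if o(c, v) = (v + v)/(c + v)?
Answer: -1125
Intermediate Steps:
o(c, v) = 2*v/(c + v) (o(c, v) = (2*v)/(c + v) = 2*v/(c + v))
a = -25
I(w, F) = F*(13 + w) (I(w, F) = (w + 13)*(F + 2*0/(F + 0)) = (13 + w)*(F + 2*0/F) = (13 + w)*(F + 0) = (13 + w)*F = F*(13 + w))
5*I((1 - 3) - 2, a) = 5*(-25*(13 + ((1 - 3) - 2))) = 5*(-25*(13 + (-2 - 2))) = 5*(-25*(13 - 4)) = 5*(-25*9) = 5*(-225) = -1125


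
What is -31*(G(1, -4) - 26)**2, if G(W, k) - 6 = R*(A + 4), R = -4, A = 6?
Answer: -111600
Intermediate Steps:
G(W, k) = -34 (G(W, k) = 6 - 4*(6 + 4) = 6 - 4*10 = 6 - 40 = -34)
-31*(G(1, -4) - 26)**2 = -31*(-34 - 26)**2 = -31*(-60)**2 = -31*3600 = -111600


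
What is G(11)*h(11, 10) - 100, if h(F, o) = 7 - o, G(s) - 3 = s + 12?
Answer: -178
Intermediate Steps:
G(s) = 15 + s (G(s) = 3 + (s + 12) = 3 + (12 + s) = 15 + s)
G(11)*h(11, 10) - 100 = (15 + 11)*(7 - 1*10) - 100 = 26*(7 - 10) - 100 = 26*(-3) - 100 = -78 - 100 = -178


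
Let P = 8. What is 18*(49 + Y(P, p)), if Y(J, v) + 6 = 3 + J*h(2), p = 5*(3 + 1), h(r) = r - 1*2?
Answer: 828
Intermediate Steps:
h(r) = -2 + r (h(r) = r - 2 = -2 + r)
p = 20 (p = 5*4 = 20)
Y(J, v) = -3 (Y(J, v) = -6 + (3 + J*(-2 + 2)) = -6 + (3 + J*0) = -6 + (3 + 0) = -6 + 3 = -3)
18*(49 + Y(P, p)) = 18*(49 - 3) = 18*46 = 828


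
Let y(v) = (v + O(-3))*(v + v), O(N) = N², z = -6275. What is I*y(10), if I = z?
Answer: -2384500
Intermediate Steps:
y(v) = 2*v*(9 + v) (y(v) = (v + (-3)²)*(v + v) = (v + 9)*(2*v) = (9 + v)*(2*v) = 2*v*(9 + v))
I = -6275
I*y(10) = -12550*10*(9 + 10) = -12550*10*19 = -6275*380 = -2384500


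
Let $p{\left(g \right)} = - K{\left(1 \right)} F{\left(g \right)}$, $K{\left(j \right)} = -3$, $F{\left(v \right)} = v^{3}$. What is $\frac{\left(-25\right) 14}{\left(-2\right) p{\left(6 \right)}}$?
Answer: $\frac{175}{648} \approx 0.27006$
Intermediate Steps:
$p{\left(g \right)} = 3 g^{3}$ ($p{\left(g \right)} = \left(-1\right) \left(-3\right) g^{3} = 3 g^{3}$)
$\frac{\left(-25\right) 14}{\left(-2\right) p{\left(6 \right)}} = \frac{\left(-25\right) 14}{\left(-2\right) 3 \cdot 6^{3}} = - \frac{350}{\left(-2\right) 3 \cdot 216} = - \frac{350}{\left(-2\right) 648} = - \frac{350}{-1296} = \left(-350\right) \left(- \frac{1}{1296}\right) = \frac{175}{648}$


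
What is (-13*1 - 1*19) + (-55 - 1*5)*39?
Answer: -2372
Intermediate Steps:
(-13*1 - 1*19) + (-55 - 1*5)*39 = (-13 - 19) + (-55 - 5)*39 = -32 - 60*39 = -32 - 2340 = -2372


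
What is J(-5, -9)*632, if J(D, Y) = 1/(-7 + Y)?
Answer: -79/2 ≈ -39.500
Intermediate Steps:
J(-5, -9)*632 = 632/(-7 - 9) = 632/(-16) = -1/16*632 = -79/2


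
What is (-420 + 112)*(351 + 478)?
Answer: -255332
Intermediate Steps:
(-420 + 112)*(351 + 478) = -308*829 = -255332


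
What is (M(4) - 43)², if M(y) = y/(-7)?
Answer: 93025/49 ≈ 1898.5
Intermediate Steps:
M(y) = -y/7 (M(y) = y*(-⅐) = -y/7)
(M(4) - 43)² = (-⅐*4 - 43)² = (-4/7 - 43)² = (-305/7)² = 93025/49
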